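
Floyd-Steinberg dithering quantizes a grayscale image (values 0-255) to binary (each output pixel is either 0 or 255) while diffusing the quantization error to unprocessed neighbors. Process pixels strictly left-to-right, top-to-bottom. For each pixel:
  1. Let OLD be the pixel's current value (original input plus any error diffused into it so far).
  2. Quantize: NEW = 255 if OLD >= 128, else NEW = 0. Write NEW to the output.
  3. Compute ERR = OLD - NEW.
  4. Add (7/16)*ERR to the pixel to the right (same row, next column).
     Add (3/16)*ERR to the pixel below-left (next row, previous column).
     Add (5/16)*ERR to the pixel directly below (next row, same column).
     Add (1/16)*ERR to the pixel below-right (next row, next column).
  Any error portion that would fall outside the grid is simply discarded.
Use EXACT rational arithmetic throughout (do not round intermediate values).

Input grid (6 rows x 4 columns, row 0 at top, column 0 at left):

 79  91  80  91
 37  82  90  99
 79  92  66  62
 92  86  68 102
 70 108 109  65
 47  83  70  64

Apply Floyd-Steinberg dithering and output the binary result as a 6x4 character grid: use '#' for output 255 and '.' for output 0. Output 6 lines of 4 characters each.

(0,0): OLD=79 → NEW=0, ERR=79
(0,1): OLD=2009/16 → NEW=0, ERR=2009/16
(0,2): OLD=34543/256 → NEW=255, ERR=-30737/256
(0,3): OLD=157577/4096 → NEW=0, ERR=157577/4096
(1,0): OLD=21819/256 → NEW=0, ERR=21819/256
(1,1): OLD=288669/2048 → NEW=255, ERR=-233571/2048
(1,2): OLD=1156321/65536 → NEW=0, ERR=1156321/65536
(1,3): OLD=116640759/1048576 → NEW=0, ERR=116640759/1048576
(2,0): OLD=2760719/32768 → NEW=0, ERR=2760719/32768
(2,1): OLD=106802325/1048576 → NEW=0, ERR=106802325/1048576
(2,2): OLD=272219017/2097152 → NEW=255, ERR=-262554743/2097152
(2,3): OLD=1445901445/33554432 → NEW=0, ERR=1445901445/33554432
(3,0): OLD=2305625887/16777216 → NEW=255, ERR=-1972564193/16777216
(3,1): OLD=12933860161/268435456 → NEW=0, ERR=12933860161/268435456
(3,2): OLD=276602791615/4294967296 → NEW=0, ERR=276602791615/4294967296
(3,3): OLD=9333270979513/68719476736 → NEW=255, ERR=-8190195588167/68719476736
(4,0): OLD=181644155763/4294967296 → NEW=0, ERR=181644155763/4294967296
(4,1): OLD=5026376666073/34359738368 → NEW=255, ERR=-3735356617767/34359738368
(4,2): OLD=68420479544761/1099511627776 → NEW=0, ERR=68420479544761/1099511627776
(4,3): OLD=1038030117300447/17592186044416 → NEW=0, ERR=1038030117300447/17592186044416
(5,0): OLD=21898219629955/549755813888 → NEW=0, ERR=21898219629955/549755813888
(5,1): OLD=1420831800172789/17592186044416 → NEW=0, ERR=1420831800172789/17592186044416
(5,2): OLD=1135134284316905/8796093022208 → NEW=255, ERR=-1107869436346135/8796093022208
(5,3): OLD=8789104659854505/281474976710656 → NEW=0, ERR=8789104659854505/281474976710656
Row 0: ..#.
Row 1: .#..
Row 2: ..#.
Row 3: #..#
Row 4: .#..
Row 5: ..#.

Answer: ..#.
.#..
..#.
#..#
.#..
..#.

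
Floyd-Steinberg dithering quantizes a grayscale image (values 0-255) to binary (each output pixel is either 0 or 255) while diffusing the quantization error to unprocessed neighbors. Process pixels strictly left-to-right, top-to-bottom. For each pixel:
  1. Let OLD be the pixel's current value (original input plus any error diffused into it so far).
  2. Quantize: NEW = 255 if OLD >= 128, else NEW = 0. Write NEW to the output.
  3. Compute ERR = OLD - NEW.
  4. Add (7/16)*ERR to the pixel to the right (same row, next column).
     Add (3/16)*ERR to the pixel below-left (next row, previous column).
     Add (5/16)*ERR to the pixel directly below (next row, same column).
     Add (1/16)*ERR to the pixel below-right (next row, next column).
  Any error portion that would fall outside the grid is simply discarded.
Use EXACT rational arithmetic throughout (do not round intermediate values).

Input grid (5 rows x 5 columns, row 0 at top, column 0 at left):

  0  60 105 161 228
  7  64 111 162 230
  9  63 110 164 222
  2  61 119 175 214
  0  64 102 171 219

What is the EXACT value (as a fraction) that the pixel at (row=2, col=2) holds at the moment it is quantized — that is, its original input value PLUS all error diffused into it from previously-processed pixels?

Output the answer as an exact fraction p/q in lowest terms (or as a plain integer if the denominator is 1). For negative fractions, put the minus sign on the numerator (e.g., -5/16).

Answer: 53662269/262144

Derivation:
(0,0): OLD=0 → NEW=0, ERR=0
(0,1): OLD=60 → NEW=0, ERR=60
(0,2): OLD=525/4 → NEW=255, ERR=-495/4
(0,3): OLD=6839/64 → NEW=0, ERR=6839/64
(0,4): OLD=281345/1024 → NEW=255, ERR=20225/1024
(1,0): OLD=73/4 → NEW=0, ERR=73/4
(1,1): OLD=2161/32 → NEW=0, ERR=2161/32
(1,2): OLD=128675/1024 → NEW=0, ERR=128675/1024
(1,3): OLD=504501/2048 → NEW=255, ERR=-17739/2048
(1,4): OLD=7833565/32768 → NEW=255, ERR=-522275/32768
(2,0): OLD=14011/512 → NEW=0, ERR=14011/512
(2,1): OLD=1978819/16384 → NEW=0, ERR=1978819/16384
(2,2): OLD=53662269/262144 → NEW=255, ERR=-13184451/262144
Target (2,2): original=110, with diffused error = 53662269/262144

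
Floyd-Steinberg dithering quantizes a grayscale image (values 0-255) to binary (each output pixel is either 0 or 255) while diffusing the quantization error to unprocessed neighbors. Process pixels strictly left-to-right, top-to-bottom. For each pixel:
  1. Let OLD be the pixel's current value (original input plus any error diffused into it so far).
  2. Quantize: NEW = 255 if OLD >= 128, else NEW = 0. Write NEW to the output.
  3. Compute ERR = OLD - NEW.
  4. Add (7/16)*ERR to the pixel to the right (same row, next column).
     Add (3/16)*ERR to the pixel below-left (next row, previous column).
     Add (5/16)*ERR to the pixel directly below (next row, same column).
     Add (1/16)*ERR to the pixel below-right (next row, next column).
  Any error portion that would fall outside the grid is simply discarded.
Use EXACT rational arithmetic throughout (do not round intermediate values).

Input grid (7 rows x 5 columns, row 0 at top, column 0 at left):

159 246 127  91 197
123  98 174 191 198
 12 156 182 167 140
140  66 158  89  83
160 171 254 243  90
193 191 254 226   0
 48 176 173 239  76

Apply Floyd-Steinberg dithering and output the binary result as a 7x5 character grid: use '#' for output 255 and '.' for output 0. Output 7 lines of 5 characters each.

Answer: ##.##
.#.##
.##.#
..#..
####.
#.##.
.###.

Derivation:
(0,0): OLD=159 → NEW=255, ERR=-96
(0,1): OLD=204 → NEW=255, ERR=-51
(0,2): OLD=1675/16 → NEW=0, ERR=1675/16
(0,3): OLD=35021/256 → NEW=255, ERR=-30259/256
(0,4): OLD=595099/4096 → NEW=255, ERR=-449381/4096
(1,0): OLD=1335/16 → NEW=0, ERR=1335/16
(1,1): OLD=16921/128 → NEW=255, ERR=-15719/128
(1,2): OLD=522805/4096 → NEW=0, ERR=522805/4096
(1,3): OLD=3209237/16384 → NEW=255, ERR=-968683/16384
(1,4): OLD=34199535/262144 → NEW=255, ERR=-32647185/262144
(2,0): OLD=30819/2048 → NEW=0, ERR=30819/2048
(2,1): OLD=10050217/65536 → NEW=255, ERR=-6661463/65536
(2,2): OLD=166362667/1048576 → NEW=255, ERR=-101024213/1048576
(2,3): OLD=1526718881/16777216 → NEW=0, ERR=1526718881/16777216
(2,4): OLD=36828965415/268435456 → NEW=255, ERR=-31622075865/268435456
(3,0): OLD=131747291/1048576 → NEW=0, ERR=131747291/1048576
(3,1): OLD=604658471/8388608 → NEW=0, ERR=604658471/8388608
(3,2): OLD=45670905717/268435456 → NEW=255, ERR=-22780135563/268435456
(3,3): OLD=28025028095/536870912 → NEW=0, ERR=28025028095/536870912
(3,4): OLD=641774013343/8589934592 → NEW=0, ERR=641774013343/8589934592
(4,0): OLD=28558703533/134217728 → NEW=255, ERR=-5666817107/134217728
(4,1): OLD=717236223285/4294967296 → NEW=255, ERR=-377980437195/4294967296
(4,2): OLD=13968658996971/68719476736 → NEW=255, ERR=-3554807570709/68719476736
(4,3): OLD=269804552151509/1099511627776 → NEW=255, ERR=-10570912931371/1099511627776
(4,4): OLD=1977430979555923/17592186044416 → NEW=0, ERR=1977430979555923/17592186044416
(5,0): OLD=11222226961343/68719476736 → NEW=255, ERR=-6301239606337/68719476736
(5,1): OLD=61046887807173/549755813888 → NEW=0, ERR=61046887807173/549755813888
(5,2): OLD=4910211348209333/17592186044416 → NEW=255, ERR=424203906883253/17592186044416
(5,3): OLD=17689840312711903/70368744177664 → NEW=255, ERR=-254189452592417/70368744177664
(5,4): OLD=37092754995363797/1125899906842624 → NEW=0, ERR=37092754995363797/1125899906842624
(6,0): OLD=353303544234023/8796093022208 → NEW=0, ERR=353303544234023/8796093022208
(6,1): OLD=63912841950926945/281474976710656 → NEW=255, ERR=-7863277110290335/281474976710656
(6,2): OLD=786221841439887275/4503599627370496 → NEW=255, ERR=-362196063539589205/4503599627370496
(6,3): OLD=15158761165564557161/72057594037927936 → NEW=255, ERR=-3215925314107066519/72057594037927936
(6,4): OLD=76719948750432684575/1152921504606846976 → NEW=0, ERR=76719948750432684575/1152921504606846976
Row 0: ##.##
Row 1: .#.##
Row 2: .##.#
Row 3: ..#..
Row 4: ####.
Row 5: #.##.
Row 6: .###.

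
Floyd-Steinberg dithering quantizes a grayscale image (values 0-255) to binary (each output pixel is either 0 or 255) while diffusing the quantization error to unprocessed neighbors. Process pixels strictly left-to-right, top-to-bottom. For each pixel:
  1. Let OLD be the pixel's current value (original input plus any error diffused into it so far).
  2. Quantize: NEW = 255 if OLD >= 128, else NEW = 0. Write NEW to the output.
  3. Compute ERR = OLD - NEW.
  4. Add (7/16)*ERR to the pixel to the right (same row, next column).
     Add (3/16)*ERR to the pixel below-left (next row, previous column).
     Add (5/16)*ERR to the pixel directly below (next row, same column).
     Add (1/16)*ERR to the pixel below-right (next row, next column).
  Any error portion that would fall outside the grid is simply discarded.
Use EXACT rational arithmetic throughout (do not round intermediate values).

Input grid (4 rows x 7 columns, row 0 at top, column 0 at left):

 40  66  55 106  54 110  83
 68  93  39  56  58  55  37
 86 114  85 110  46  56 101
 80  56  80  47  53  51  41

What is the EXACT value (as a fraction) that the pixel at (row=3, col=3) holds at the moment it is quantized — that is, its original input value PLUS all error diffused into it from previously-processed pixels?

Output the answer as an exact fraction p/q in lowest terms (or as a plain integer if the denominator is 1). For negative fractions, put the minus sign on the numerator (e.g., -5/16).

Answer: 40599265757/536870912

Derivation:
(0,0): OLD=40 → NEW=0, ERR=40
(0,1): OLD=167/2 → NEW=0, ERR=167/2
(0,2): OLD=2929/32 → NEW=0, ERR=2929/32
(0,3): OLD=74775/512 → NEW=255, ERR=-55785/512
(0,4): OLD=51873/8192 → NEW=0, ERR=51873/8192
(0,5): OLD=14781031/131072 → NEW=0, ERR=14781031/131072
(0,6): OLD=277530833/2097152 → NEW=255, ERR=-257242927/2097152
(1,0): OLD=3077/32 → NEW=0, ERR=3077/32
(1,1): OLD=46291/256 → NEW=255, ERR=-18989/256
(1,2): OLD=163359/8192 → NEW=0, ERR=163359/8192
(1,3): OLD=1231547/32768 → NEW=0, ERR=1231547/32768
(1,4): OLD=190330105/2097152 → NEW=0, ERR=190330105/2097152
(1,5): OLD=1800918841/16777216 → NEW=0, ERR=1800918841/16777216
(1,6): OLD=14140798647/268435456 → NEW=0, ERR=14140798647/268435456
(2,0): OLD=418369/4096 → NEW=0, ERR=418369/4096
(2,1): OLD=19038923/131072 → NEW=255, ERR=-14384437/131072
(2,2): OLD=95691777/2097152 → NEW=0, ERR=95691777/2097152
(2,3): OLD=2683867609/16777216 → NEW=255, ERR=-1594322471/16777216
(2,4): OLD=7417143233/134217728 → NEW=0, ERR=7417143233/134217728
(2,5): OLD=555216330499/4294967296 → NEW=255, ERR=-540000329981/4294967296
(2,6): OLD=4752963955525/68719476736 → NEW=0, ERR=4752963955525/68719476736
(3,0): OLD=191557889/2097152 → NEW=0, ERR=191557889/2097152
(3,1): OLD=1285239357/16777216 → NEW=0, ERR=1285239357/16777216
(3,2): OLD=13837503855/134217728 → NEW=0, ERR=13837503855/134217728
(3,3): OLD=40599265757/536870912 → NEW=0, ERR=40599265757/536870912
Target (3,3): original=47, with diffused error = 40599265757/536870912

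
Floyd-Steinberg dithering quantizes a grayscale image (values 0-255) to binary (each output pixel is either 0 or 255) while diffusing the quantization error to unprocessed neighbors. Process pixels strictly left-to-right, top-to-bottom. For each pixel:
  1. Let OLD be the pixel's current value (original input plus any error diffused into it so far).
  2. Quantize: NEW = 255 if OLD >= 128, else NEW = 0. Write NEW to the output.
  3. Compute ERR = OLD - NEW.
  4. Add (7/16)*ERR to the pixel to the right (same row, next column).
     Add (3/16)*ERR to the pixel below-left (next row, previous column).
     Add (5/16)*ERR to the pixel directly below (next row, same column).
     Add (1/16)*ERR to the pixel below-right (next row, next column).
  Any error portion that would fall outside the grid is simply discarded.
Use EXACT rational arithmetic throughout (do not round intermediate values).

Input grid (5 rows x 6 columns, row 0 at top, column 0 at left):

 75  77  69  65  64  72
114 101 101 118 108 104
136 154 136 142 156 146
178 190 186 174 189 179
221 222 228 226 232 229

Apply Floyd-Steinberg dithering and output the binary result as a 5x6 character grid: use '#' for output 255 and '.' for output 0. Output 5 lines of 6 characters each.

(0,0): OLD=75 → NEW=0, ERR=75
(0,1): OLD=1757/16 → NEW=0, ERR=1757/16
(0,2): OLD=29963/256 → NEW=0, ERR=29963/256
(0,3): OLD=475981/4096 → NEW=0, ERR=475981/4096
(0,4): OLD=7526171/65536 → NEW=0, ERR=7526171/65536
(0,5): OLD=128180669/1048576 → NEW=0, ERR=128180669/1048576
(1,0): OLD=40455/256 → NEW=255, ERR=-24825/256
(1,1): OLD=244785/2048 → NEW=0, ERR=244785/2048
(1,2): OLD=14320901/65536 → NEW=255, ERR=-2390779/65536
(1,3): OLD=43831009/262144 → NEW=255, ERR=-23015711/262144
(1,4): OLD=2275986243/16777216 → NEW=255, ERR=-2002203837/16777216
(1,5): OLD=26083013861/268435456 → NEW=0, ERR=26083013861/268435456
(2,0): OLD=4197803/32768 → NEW=255, ERR=-4158037/32768
(2,1): OLD=128906249/1048576 → NEW=0, ERR=128906249/1048576
(2,2): OLD=2841924187/16777216 → NEW=255, ERR=-1436265893/16777216
(2,3): OLD=7040147523/134217728 → NEW=0, ERR=7040147523/134217728
(2,4): OLD=663081610057/4294967296 → NEW=255, ERR=-432135050423/4294967296
(2,5): OLD=8582175177103/68719476736 → NEW=0, ERR=8582175177103/68719476736
(3,0): OLD=2707777275/16777216 → NEW=255, ERR=-1570412805/16777216
(3,1): OLD=21942317151/134217728 → NEW=255, ERR=-12283203489/134217728
(3,2): OLD=146809670413/1073741824 → NEW=255, ERR=-126994494707/1073741824
(3,3): OLD=7863677484071/68719476736 → NEW=0, ERR=7863677484071/68719476736
(3,4): OLD=128816858533703/549755813888 → NEW=255, ERR=-11370874007737/549755813888
(3,5): OLD=1782878253551049/8796093022208 → NEW=255, ERR=-460125467111991/8796093022208
(4,0): OLD=374927763541/2147483648 → NEW=255, ERR=-172680566699/2147483648
(4,1): OLD=4473461864401/34359738368 → NEW=255, ERR=-4288271419439/34359738368
(4,2): OLD=167316645220387/1099511627776 → NEW=255, ERR=-113058819862493/1099511627776
(4,3): OLD=3615248899099855/17592186044416 → NEW=255, ERR=-870758542226225/17592186044416
(4,4): OLD=56639893593300927/281474976710656 → NEW=255, ERR=-15136225467916353/281474976710656
(4,5): OLD=845928774162549209/4503599627370496 → NEW=255, ERR=-302489130816927271/4503599627370496
Row 0: ......
Row 1: #.###.
Row 2: #.#.#.
Row 3: ###.##
Row 4: ######

Answer: ......
#.###.
#.#.#.
###.##
######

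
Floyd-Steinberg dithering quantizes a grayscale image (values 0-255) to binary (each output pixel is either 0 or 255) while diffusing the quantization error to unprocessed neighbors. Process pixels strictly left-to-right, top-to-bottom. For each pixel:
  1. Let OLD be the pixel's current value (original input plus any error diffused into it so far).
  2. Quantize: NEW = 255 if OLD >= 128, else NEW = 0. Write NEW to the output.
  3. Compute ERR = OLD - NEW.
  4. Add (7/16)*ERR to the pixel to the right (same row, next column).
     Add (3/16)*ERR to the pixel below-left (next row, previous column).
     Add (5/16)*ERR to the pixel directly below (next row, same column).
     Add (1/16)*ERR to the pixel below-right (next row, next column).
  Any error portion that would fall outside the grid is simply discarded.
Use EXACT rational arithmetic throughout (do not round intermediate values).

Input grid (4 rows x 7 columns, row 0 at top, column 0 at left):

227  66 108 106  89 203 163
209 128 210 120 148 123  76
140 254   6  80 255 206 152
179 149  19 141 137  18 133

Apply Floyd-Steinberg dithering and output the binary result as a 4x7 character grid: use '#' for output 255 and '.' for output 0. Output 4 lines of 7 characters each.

(0,0): OLD=227 → NEW=255, ERR=-28
(0,1): OLD=215/4 → NEW=0, ERR=215/4
(0,2): OLD=8417/64 → NEW=255, ERR=-7903/64
(0,3): OLD=53223/1024 → NEW=0, ERR=53223/1024
(0,4): OLD=1830737/16384 → NEW=0, ERR=1830737/16384
(0,5): OLD=66030391/262144 → NEW=255, ERR=-816329/262144
(0,6): OLD=677957249/4194304 → NEW=255, ERR=-391590271/4194304
(1,0): OLD=13461/64 → NEW=255, ERR=-2859/64
(1,1): OLD=51379/512 → NEW=0, ERR=51379/512
(1,2): OLD=3742415/16384 → NEW=255, ERR=-435505/16384
(1,3): OLD=9033907/65536 → NEW=255, ERR=-7677773/65536
(1,4): OLD=563414409/4194304 → NEW=255, ERR=-506133111/4194304
(1,5): OLD=1970025017/33554432 → NEW=0, ERR=1970025017/33554432
(1,6): OLD=38824263479/536870912 → NEW=0, ERR=38824263479/536870912
(2,0): OLD=1186657/8192 → NEW=255, ERR=-902303/8192
(2,1): OLD=60134555/262144 → NEW=255, ERR=-6712165/262144
(2,2): OLD=-122486959/4194304 → NEW=0, ERR=-122486959/4194304
(2,3): OLD=212262217/33554432 → NEW=0, ERR=212262217/33554432
(2,4): OLD=60060824457/268435456 → NEW=255, ERR=-8390216823/268435456
(2,5): OLD=1861353244019/8589934592 → NEW=255, ERR=-329080076941/8589934592
(2,6): OLD=22197427871829/137438953472 → NEW=255, ERR=-12849505263531/137438953472
(3,0): OLD=586275441/4194304 → NEW=255, ERR=-483272079/4194304
(3,1): OLD=2624951485/33554432 → NEW=0, ERR=2624951485/33554432
(3,2): OLD=11726679447/268435456 → NEW=0, ERR=11726679447/268435456
(3,3): OLD=165789454425/1073741824 → NEW=255, ERR=-108014710695/1073741824
(3,4): OLD=10504977031793/137438953472 → NEW=0, ERR=10504977031793/137438953472
(3,5): OLD=21973272431619/1099511627776 → NEW=0, ERR=21973272431619/1099511627776
(3,6): OLD=1937471190538973/17592186044416 → NEW=0, ERR=1937471190538973/17592186044416
Row 0: #.#..##
Row 1: #.###..
Row 2: ##..###
Row 3: #..#...

Answer: #.#..##
#.###..
##..###
#..#...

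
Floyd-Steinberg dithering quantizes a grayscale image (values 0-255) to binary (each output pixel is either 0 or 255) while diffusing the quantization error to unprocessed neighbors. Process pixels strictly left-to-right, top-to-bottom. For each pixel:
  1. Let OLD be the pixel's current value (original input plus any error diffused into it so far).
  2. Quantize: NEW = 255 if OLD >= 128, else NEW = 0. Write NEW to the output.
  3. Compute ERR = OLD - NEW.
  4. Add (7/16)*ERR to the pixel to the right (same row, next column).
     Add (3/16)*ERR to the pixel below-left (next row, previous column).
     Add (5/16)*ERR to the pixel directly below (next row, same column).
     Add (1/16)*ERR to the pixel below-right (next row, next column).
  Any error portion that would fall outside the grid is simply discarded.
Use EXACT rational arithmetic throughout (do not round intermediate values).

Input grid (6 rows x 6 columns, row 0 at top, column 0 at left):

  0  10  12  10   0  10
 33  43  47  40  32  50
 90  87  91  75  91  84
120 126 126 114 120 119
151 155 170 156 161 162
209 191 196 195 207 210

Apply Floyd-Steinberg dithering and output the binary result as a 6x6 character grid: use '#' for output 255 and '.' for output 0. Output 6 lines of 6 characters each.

(0,0): OLD=0 → NEW=0, ERR=0
(0,1): OLD=10 → NEW=0, ERR=10
(0,2): OLD=131/8 → NEW=0, ERR=131/8
(0,3): OLD=2197/128 → NEW=0, ERR=2197/128
(0,4): OLD=15379/2048 → NEW=0, ERR=15379/2048
(0,5): OLD=435333/32768 → NEW=0, ERR=435333/32768
(1,0): OLD=279/8 → NEW=0, ERR=279/8
(1,1): OLD=4125/64 → NEW=0, ERR=4125/64
(1,2): OLD=172357/2048 → NEW=0, ERR=172357/2048
(1,3): OLD=693163/8192 → NEW=0, ERR=693163/8192
(1,4): OLD=39284531/524288 → NEW=0, ERR=39284531/524288
(1,5): OLD=733185781/8388608 → NEW=0, ERR=733185781/8388608
(2,0): OLD=115695/1024 → NEW=0, ERR=115695/1024
(2,1): OLD=5719041/32768 → NEW=255, ERR=-2636799/32768
(2,2): OLD=53471131/524288 → NEW=0, ERR=53471131/524288
(2,3): OLD=693616331/4194304 → NEW=255, ERR=-375931189/4194304
(2,4): OLD=13002895337/134217728 → NEW=0, ERR=13002895337/134217728
(2,5): OLD=340120596207/2147483648 → NEW=255, ERR=-207487734033/2147483648
(3,0): OLD=73515363/524288 → NEW=255, ERR=-60178077/524288
(3,1): OLD=322211691/4194304 → NEW=0, ERR=322211691/4194304
(3,2): OLD=5692370051/33554432 → NEW=255, ERR=-2864010109/33554432
(3,3): OLD=157169158127/2147483648 → NEW=0, ERR=157169158127/2147483648
(3,4): OLD=2724322183571/17179869184 → NEW=255, ERR=-1656544458349/17179869184
(3,5): OLD=14479520959709/274877906944 → NEW=0, ERR=14479520959709/274877906944
(4,0): OLD=8692950457/67108864 → NEW=255, ERR=-8419809863/67108864
(4,1): OLD=108381394449/1073741824 → NEW=0, ERR=108381394449/1073741824
(4,2): OLD=7078491670139/34359738368 → NEW=255, ERR=-1683241613701/34359738368
(4,3): OLD=73680735219071/549755813888 → NEW=255, ERR=-66506997322369/549755813888
(4,4): OLD=812687312221831/8796093022208 → NEW=0, ERR=812687312221831/8796093022208
(4,5): OLD=29956856889994705/140737488355328 → NEW=255, ERR=-5931202640613935/140737488355328
(5,0): OLD=3242152053763/17179869184 → NEW=255, ERR=-1138714588157/17179869184
(5,1): OLD=97041711839291/549755813888 → NEW=255, ERR=-43146020702149/549755813888
(5,2): OLD=571661520166213/4398046511104 → NEW=255, ERR=-549840340165307/4398046511104
(5,3): OLD=16432637764743179/140737488355328 → NEW=0, ERR=16432637764743179/140737488355328
(5,4): OLD=38209163220464175/140737488355328 → NEW=255, ERR=2321103689855535/140737488355328
(5,5): OLD=236236335247685223/1125899906842624 → NEW=255, ERR=-50868140997183897/1125899906842624
Row 0: ......
Row 1: ......
Row 2: .#.#.#
Row 3: #.#.#.
Row 4: #.##.#
Row 5: ###.##

Answer: ......
......
.#.#.#
#.#.#.
#.##.#
###.##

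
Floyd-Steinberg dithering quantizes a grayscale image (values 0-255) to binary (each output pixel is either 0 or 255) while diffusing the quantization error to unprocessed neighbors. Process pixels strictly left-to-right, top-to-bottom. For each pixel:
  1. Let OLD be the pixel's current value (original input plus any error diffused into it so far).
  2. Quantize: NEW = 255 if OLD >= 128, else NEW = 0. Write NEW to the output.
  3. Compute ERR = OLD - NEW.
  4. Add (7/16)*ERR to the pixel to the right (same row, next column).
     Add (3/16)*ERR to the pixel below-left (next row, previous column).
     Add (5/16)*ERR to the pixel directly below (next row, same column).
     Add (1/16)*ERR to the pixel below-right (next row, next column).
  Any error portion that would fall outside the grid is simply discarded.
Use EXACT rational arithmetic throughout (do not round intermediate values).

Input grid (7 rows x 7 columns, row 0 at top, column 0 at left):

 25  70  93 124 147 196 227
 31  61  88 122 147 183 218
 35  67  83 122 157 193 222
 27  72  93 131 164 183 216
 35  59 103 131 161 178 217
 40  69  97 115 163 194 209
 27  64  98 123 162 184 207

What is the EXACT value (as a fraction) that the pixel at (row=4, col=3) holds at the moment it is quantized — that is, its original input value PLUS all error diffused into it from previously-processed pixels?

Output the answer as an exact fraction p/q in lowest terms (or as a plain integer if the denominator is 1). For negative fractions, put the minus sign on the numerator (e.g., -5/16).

(0,0): OLD=25 → NEW=0, ERR=25
(0,1): OLD=1295/16 → NEW=0, ERR=1295/16
(0,2): OLD=32873/256 → NEW=255, ERR=-32407/256
(0,3): OLD=281055/4096 → NEW=0, ERR=281055/4096
(0,4): OLD=11601177/65536 → NEW=255, ERR=-5110503/65536
(0,5): OLD=169747375/1048576 → NEW=255, ERR=-97639505/1048576
(0,6): OLD=3124951497/16777216 → NEW=255, ERR=-1153238583/16777216
(1,0): OLD=13821/256 → NEW=0, ERR=13821/256
(1,1): OLD=179691/2048 → NEW=0, ERR=179691/2048
(1,2): OLD=6864967/65536 → NEW=0, ERR=6864967/65536
(1,3): OLD=43709435/262144 → NEW=255, ERR=-23137285/262144
(1,4): OLD=1188598097/16777216 → NEW=0, ERR=1188598097/16777216
(1,5): OLD=22432355105/134217728 → NEW=255, ERR=-11793165535/134217728
(1,6): OLD=326971876559/2147483648 → NEW=255, ERR=-220636453681/2147483648
(2,0): OLD=2238793/32768 → NEW=0, ERR=2238793/32768
(2,1): OLD=154481331/1048576 → NEW=255, ERR=-112905549/1048576
(2,2): OLD=965721817/16777216 → NEW=0, ERR=965721817/16777216
(2,3): OLD=18714236497/134217728 → NEW=255, ERR=-15511284143/134217728
(2,4): OLD=114447040545/1073741824 → NEW=0, ERR=114447040545/1073741824
(2,5): OLD=6780466025227/34359738368 → NEW=255, ERR=-1981267258613/34359738368
(2,6): OLD=87506953201405/549755813888 → NEW=255, ERR=-52680779340035/549755813888
(3,0): OLD=472475065/16777216 → NEW=0, ERR=472475065/16777216
(3,1): OLD=8822830917/134217728 → NEW=0, ERR=8822830917/134217728
(3,2): OLD=119559452831/1073741824 → NEW=0, ERR=119559452831/1073741824
(3,3): OLD=718043746281/4294967296 → NEW=255, ERR=-377172914199/4294967296
(3,4): OLD=77435106253241/549755813888 → NEW=255, ERR=-62752626288199/549755813888
(3,5): OLD=456234902548283/4398046511104 → NEW=0, ERR=456234902548283/4398046511104
(3,6): OLD=16032459677509541/70368744177664 → NEW=255, ERR=-1911570087794779/70368744177664
(4,0): OLD=120529423031/2147483648 → NEW=0, ERR=120529423031/2147483648
(4,1): OLD=4354590523595/34359738368 → NEW=0, ERR=4354590523595/34359738368
(4,2): OLD=99442989722565/549755813888 → NEW=255, ERR=-40744742818875/549755813888
(4,3): OLD=249320441037319/4398046511104 → NEW=0, ERR=249320441037319/4398046511104
Target (4,3): original=131, with diffused error = 249320441037319/4398046511104

Answer: 249320441037319/4398046511104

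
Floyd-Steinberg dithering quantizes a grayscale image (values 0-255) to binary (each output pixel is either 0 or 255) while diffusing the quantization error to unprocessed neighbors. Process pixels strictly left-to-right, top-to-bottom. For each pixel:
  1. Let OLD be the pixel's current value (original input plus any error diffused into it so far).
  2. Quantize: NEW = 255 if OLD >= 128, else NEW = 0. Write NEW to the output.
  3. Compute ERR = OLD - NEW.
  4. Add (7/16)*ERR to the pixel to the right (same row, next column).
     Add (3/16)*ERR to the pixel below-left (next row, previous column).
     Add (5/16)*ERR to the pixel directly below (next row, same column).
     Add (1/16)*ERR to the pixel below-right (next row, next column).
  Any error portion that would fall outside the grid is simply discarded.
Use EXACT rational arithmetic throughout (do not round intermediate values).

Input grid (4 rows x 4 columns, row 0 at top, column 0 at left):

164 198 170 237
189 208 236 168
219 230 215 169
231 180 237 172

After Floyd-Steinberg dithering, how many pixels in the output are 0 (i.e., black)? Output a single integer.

Answer: 3

Derivation:
(0,0): OLD=164 → NEW=255, ERR=-91
(0,1): OLD=2531/16 → NEW=255, ERR=-1549/16
(0,2): OLD=32677/256 → NEW=0, ERR=32677/256
(0,3): OLD=1199491/4096 → NEW=255, ERR=155011/4096
(1,0): OLD=36457/256 → NEW=255, ERR=-28823/256
(1,1): OLD=300511/2048 → NEW=255, ERR=-221729/2048
(1,2): OLD=15044939/65536 → NEW=255, ERR=-1666741/65536
(1,3): OLD=185259773/1048576 → NEW=255, ERR=-82127107/1048576
(2,0): OLD=5358085/32768 → NEW=255, ERR=-2997755/32768
(2,1): OLD=151348359/1048576 → NEW=255, ERR=-116038521/1048576
(2,2): OLD=287698243/2097152 → NEW=255, ERR=-247075517/2097152
(2,3): OLD=3066563607/33554432 → NEW=0, ERR=3066563607/33554432
(3,0): OLD=3047780533/16777216 → NEW=255, ERR=-1230409547/16777216
(3,1): OLD=22957770603/268435456 → NEW=0, ERR=22957770603/268435456
(3,2): OLD=1064374977685/4294967296 → NEW=255, ERR=-30841682795/4294967296
(3,3): OLD=13060448268691/68719476736 → NEW=255, ERR=-4463018298989/68719476736
Output grid:
  Row 0: ##.#  (1 black, running=1)
  Row 1: ####  (0 black, running=1)
  Row 2: ###.  (1 black, running=2)
  Row 3: #.##  (1 black, running=3)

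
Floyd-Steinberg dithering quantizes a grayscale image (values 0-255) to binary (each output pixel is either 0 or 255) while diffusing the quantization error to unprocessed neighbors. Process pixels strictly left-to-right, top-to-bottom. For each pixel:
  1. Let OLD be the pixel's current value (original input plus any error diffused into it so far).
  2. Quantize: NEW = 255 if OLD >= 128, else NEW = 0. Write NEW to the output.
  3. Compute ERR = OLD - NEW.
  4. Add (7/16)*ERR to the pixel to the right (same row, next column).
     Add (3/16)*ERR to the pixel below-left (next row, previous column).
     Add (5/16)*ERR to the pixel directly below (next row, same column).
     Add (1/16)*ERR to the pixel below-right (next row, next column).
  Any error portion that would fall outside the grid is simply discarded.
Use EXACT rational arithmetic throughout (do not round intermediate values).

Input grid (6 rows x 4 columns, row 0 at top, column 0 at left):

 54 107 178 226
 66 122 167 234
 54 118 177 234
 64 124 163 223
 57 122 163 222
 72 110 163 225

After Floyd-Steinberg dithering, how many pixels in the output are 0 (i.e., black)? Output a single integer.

(0,0): OLD=54 → NEW=0, ERR=54
(0,1): OLD=1045/8 → NEW=255, ERR=-995/8
(0,2): OLD=15819/128 → NEW=0, ERR=15819/128
(0,3): OLD=573581/2048 → NEW=255, ERR=51341/2048
(1,0): OLD=7623/128 → NEW=0, ERR=7623/128
(1,1): OLD=138993/1024 → NEW=255, ERR=-122127/1024
(1,2): OLD=4927301/32768 → NEW=255, ERR=-3428539/32768
(1,3): OLD=106840563/524288 → NEW=255, ERR=-26852877/524288
(2,0): OLD=823275/16384 → NEW=0, ERR=823275/16384
(2,1): OLD=45517385/524288 → NEW=0, ERR=45517385/524288
(2,2): OLD=173254317/1048576 → NEW=255, ERR=-94132563/1048576
(2,3): OLD=2888698585/16777216 → NEW=255, ERR=-1389491495/16777216
(3,0): OLD=805147067/8388608 → NEW=0, ERR=805147067/8388608
(3,1): OLD=24082753829/134217728 → NEW=255, ERR=-10142766811/134217728
(3,2): OLD=197100281307/2147483648 → NEW=0, ERR=197100281307/2147483648
(3,3): OLD=7959865579389/34359738368 → NEW=255, ERR=-801867704451/34359738368
(4,0): OLD=156390032863/2147483648 → NEW=0, ERR=156390032863/2147483648
(4,1): OLD=2636307729565/17179869184 → NEW=255, ERR=-1744558912355/17179869184
(4,2): OLD=75952243978365/549755813888 → NEW=255, ERR=-64235488563075/549755813888
(4,3): OLD=1489392486647163/8796093022208 → NEW=255, ERR=-753611234015877/8796093022208
(5,0): OLD=20813133877423/274877906944 → NEW=0, ERR=20813133877423/274877906944
(5,1): OLD=827154063473705/8796093022208 → NEW=0, ERR=827154063473705/8796093022208
(5,2): OLD=638668815500469/4398046511104 → NEW=255, ERR=-482833044831051/4398046511104
(5,3): OLD=20110448265225501/140737488355328 → NEW=255, ERR=-15777611265383139/140737488355328
Output grid:
  Row 0: .#.#  (2 black, running=2)
  Row 1: .###  (1 black, running=3)
  Row 2: ..##  (2 black, running=5)
  Row 3: .#.#  (2 black, running=7)
  Row 4: .###  (1 black, running=8)
  Row 5: ..##  (2 black, running=10)

Answer: 10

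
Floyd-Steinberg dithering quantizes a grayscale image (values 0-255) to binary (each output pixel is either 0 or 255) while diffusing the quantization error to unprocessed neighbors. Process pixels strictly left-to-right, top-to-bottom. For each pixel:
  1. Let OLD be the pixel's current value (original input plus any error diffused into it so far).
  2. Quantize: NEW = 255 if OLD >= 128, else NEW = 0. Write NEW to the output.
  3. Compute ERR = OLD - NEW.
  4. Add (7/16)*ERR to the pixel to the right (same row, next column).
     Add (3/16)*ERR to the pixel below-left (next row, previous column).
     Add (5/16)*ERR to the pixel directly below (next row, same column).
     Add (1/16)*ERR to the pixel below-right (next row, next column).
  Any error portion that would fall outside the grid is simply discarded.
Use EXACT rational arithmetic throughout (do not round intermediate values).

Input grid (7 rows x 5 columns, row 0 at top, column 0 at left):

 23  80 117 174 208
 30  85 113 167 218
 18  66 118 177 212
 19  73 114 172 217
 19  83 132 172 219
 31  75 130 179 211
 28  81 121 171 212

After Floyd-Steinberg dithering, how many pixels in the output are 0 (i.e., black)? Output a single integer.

Answer: 17

Derivation:
(0,0): OLD=23 → NEW=0, ERR=23
(0,1): OLD=1441/16 → NEW=0, ERR=1441/16
(0,2): OLD=40039/256 → NEW=255, ERR=-25241/256
(0,3): OLD=536017/4096 → NEW=255, ERR=-508463/4096
(0,4): OLD=10072247/65536 → NEW=255, ERR=-6639433/65536
(1,0): OLD=13843/256 → NEW=0, ERR=13843/256
(1,1): OLD=245253/2048 → NEW=0, ERR=245253/2048
(1,2): OLD=7663337/65536 → NEW=0, ERR=7663337/65536
(1,3): OLD=40424629/262144 → NEW=255, ERR=-26422091/262144
(1,4): OLD=564073343/4194304 → NEW=255, ERR=-505474177/4194304
(2,0): OLD=1879303/32768 → NEW=0, ERR=1879303/32768
(2,1): OLD=161290557/1048576 → NEW=255, ERR=-106096323/1048576
(2,2): OLD=1658608631/16777216 → NEW=0, ERR=1658608631/16777216
(2,3): OLD=46564391157/268435456 → NEW=255, ERR=-21886650123/268435456
(2,4): OLD=568518558067/4294967296 → NEW=255, ERR=-526698102413/4294967296
(3,0): OLD=301166615/16777216 → NEW=0, ERR=301166615/16777216
(3,1): OLD=9577138891/134217728 → NEW=0, ERR=9577138891/134217728
(3,2): OLD=663574297641/4294967296 → NEW=255, ERR=-431642362839/4294967296
(3,3): OLD=736478868897/8589934592 → NEW=0, ERR=736478868897/8589934592
(3,4): OLD=29012251157637/137438953472 → NEW=255, ERR=-6034681977723/137438953472
(4,0): OLD=81580270585/2147483648 → NEW=0, ERR=81580270585/2147483648
(4,1): OLD=7160354144761/68719476736 → NEW=0, ERR=7160354144761/68719476736
(4,2): OLD=183305612818359/1099511627776 → NEW=255, ERR=-97069852264521/1099511627776
(4,3): OLD=2562380697529849/17592186044416 → NEW=255, ERR=-1923626743796231/17592186044416
(4,4): OLD=45823744950818383/281474976710656 → NEW=255, ERR=-25952374110398897/281474976710656
(5,0): OLD=68618766188939/1099511627776 → NEW=0, ERR=68618766188939/1099511627776
(5,1): OLD=1061566594990305/8796093022208 → NEW=0, ERR=1061566594990305/8796093022208
(5,2): OLD=39750261550757993/281474976710656 → NEW=255, ERR=-32025857510459287/281474976710656
(5,3): OLD=81341546677872807/1125899906842624 → NEW=0, ERR=81341546677872807/1125899906842624
(5,4): OLD=3728269318434871549/18014398509481984 → NEW=255, ERR=-865402301483034371/18014398509481984
(6,0): OLD=9870100106477659/140737488355328 → NEW=0, ERR=9870100106477659/140737488355328
(6,1): OLD=594312458119136725/4503599627370496 → NEW=255, ERR=-554105446860339755/4503599627370496
(6,2): OLD=3797782806499668855/72057594037927936 → NEW=0, ERR=3797782806499668855/72057594037927936
(6,3): OLD=231179904729713823197/1152921504606846976 → NEW=255, ERR=-62815078945032155683/1152921504606846976
(6,4): OLD=3277369198334770608459/18446744073709551616 → NEW=255, ERR=-1426550540461165053621/18446744073709551616
Output grid:
  Row 0: ..###  (2 black, running=2)
  Row 1: ...##  (3 black, running=5)
  Row 2: .#.##  (2 black, running=7)
  Row 3: ..#.#  (3 black, running=10)
  Row 4: ..###  (2 black, running=12)
  Row 5: ..#.#  (3 black, running=15)
  Row 6: .#.##  (2 black, running=17)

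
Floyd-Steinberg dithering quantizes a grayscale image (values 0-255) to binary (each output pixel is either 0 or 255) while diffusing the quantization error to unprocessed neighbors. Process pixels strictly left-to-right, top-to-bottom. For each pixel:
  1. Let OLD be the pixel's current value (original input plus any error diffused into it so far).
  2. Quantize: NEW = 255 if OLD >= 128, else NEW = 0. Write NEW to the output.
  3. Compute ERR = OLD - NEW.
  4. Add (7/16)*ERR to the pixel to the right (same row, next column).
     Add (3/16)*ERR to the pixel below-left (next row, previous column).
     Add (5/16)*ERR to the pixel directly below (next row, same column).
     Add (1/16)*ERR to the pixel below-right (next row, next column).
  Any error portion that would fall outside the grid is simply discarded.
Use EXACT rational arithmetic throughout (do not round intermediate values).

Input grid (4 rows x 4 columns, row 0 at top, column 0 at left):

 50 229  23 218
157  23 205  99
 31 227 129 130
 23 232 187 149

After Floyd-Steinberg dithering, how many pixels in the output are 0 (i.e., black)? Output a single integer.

(0,0): OLD=50 → NEW=0, ERR=50
(0,1): OLD=2007/8 → NEW=255, ERR=-33/8
(0,2): OLD=2713/128 → NEW=0, ERR=2713/128
(0,3): OLD=465455/2048 → NEW=255, ERR=-56785/2048
(1,0): OLD=21997/128 → NEW=255, ERR=-10643/128
(1,1): OLD=-7749/1024 → NEW=0, ERR=-7749/1024
(1,2): OLD=6647191/32768 → NEW=255, ERR=-1708649/32768
(1,3): OLD=36095697/524288 → NEW=0, ERR=36095697/524288
(2,0): OLD=58937/16384 → NEW=0, ERR=58937/16384
(2,1): OLD=110748099/524288 → NEW=255, ERR=-22945341/524288
(2,2): OLD=111142591/1048576 → NEW=0, ERR=111142591/1048576
(2,3): OLD=3265316419/16777216 → NEW=255, ERR=-1012873661/16777216
(3,0): OLD=133531881/8388608 → NEW=0, ERR=133531881/8388608
(3,1): OLD=32935206711/134217728 → NEW=255, ERR=-1290313929/134217728
(3,2): OLD=433495527753/2147483648 → NEW=255, ERR=-114112802487/2147483648
(3,3): OLD=3900192282751/34359738368 → NEW=0, ERR=3900192282751/34359738368
Output grid:
  Row 0: .#.#  (2 black, running=2)
  Row 1: #.#.  (2 black, running=4)
  Row 2: .#.#  (2 black, running=6)
  Row 3: .##.  (2 black, running=8)

Answer: 8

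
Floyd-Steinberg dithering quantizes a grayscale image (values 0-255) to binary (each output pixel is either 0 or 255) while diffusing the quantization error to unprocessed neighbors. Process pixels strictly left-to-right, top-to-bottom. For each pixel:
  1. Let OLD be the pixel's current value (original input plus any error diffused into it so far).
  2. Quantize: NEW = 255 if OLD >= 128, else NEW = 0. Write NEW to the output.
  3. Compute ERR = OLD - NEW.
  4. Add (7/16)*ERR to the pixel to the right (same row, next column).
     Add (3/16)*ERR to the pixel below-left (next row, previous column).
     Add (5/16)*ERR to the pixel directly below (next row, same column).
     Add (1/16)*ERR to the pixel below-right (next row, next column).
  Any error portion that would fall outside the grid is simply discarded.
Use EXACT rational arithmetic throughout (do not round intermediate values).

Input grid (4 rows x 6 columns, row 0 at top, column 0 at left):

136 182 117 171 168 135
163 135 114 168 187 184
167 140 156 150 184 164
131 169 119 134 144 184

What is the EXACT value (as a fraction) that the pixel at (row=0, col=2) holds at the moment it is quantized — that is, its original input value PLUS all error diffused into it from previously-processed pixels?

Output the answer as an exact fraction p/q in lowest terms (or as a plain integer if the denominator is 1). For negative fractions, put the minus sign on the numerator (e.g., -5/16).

(0,0): OLD=136 → NEW=255, ERR=-119
(0,1): OLD=2079/16 → NEW=255, ERR=-2001/16
(0,2): OLD=15945/256 → NEW=0, ERR=15945/256
Target (0,2): original=117, with diffused error = 15945/256

Answer: 15945/256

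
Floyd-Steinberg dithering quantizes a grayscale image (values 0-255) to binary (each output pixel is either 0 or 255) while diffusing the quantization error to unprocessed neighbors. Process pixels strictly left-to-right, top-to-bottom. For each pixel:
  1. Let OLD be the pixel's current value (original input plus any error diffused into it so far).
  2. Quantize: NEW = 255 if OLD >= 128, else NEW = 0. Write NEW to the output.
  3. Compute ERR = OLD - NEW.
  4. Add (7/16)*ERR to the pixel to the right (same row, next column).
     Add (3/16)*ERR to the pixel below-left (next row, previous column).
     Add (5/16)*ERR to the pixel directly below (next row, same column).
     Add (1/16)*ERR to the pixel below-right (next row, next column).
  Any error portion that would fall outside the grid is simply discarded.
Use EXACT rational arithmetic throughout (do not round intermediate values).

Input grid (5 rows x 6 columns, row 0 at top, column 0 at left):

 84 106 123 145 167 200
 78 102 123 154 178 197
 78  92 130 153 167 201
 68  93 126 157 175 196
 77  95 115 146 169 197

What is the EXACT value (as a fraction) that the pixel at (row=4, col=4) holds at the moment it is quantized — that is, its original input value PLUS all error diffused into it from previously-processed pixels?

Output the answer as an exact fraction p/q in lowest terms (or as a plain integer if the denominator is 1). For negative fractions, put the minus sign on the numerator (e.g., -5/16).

Answer: 15337561946421557/70368744177664

Derivation:
(0,0): OLD=84 → NEW=0, ERR=84
(0,1): OLD=571/4 → NEW=255, ERR=-449/4
(0,2): OLD=4729/64 → NEW=0, ERR=4729/64
(0,3): OLD=181583/1024 → NEW=255, ERR=-79537/1024
(0,4): OLD=2179369/16384 → NEW=255, ERR=-1998551/16384
(0,5): OLD=38438943/262144 → NEW=255, ERR=-28407777/262144
(1,0): OLD=5325/64 → NEW=0, ERR=5325/64
(1,1): OLD=62683/512 → NEW=0, ERR=62683/512
(1,2): OLD=2917559/16384 → NEW=255, ERR=-1260361/16384
(1,3): OLD=5099915/65536 → NEW=0, ERR=5099915/65536
(1,4): OLD=623914849/4194304 → NEW=255, ERR=-445632671/4194304
(1,5): OLD=7316766295/67108864 → NEW=0, ERR=7316766295/67108864
(2,0): OLD=1040025/8192 → NEW=0, ERR=1040025/8192
(2,1): OLD=46288995/262144 → NEW=255, ERR=-20557725/262144
(2,2): OLD=393819241/4194304 → NEW=0, ERR=393819241/4194304
(2,3): OLD=6498406625/33554432 → NEW=255, ERR=-2057973535/33554432
(2,4): OLD=142025253283/1073741824 → NEW=255, ERR=-131778911837/1073741824
(2,5): OLD=3001960662949/17179869184 → NEW=255, ERR=-1378905978971/17179869184
(3,0): OLD=389943497/4194304 → NEW=0, ERR=389943497/4194304
(3,1): OLD=4520030677/33554432 → NEW=255, ERR=-4036349483/33554432
(3,2): OLD=23169374383/268435456 → NEW=0, ERR=23169374383/268435456
(3,3): OLD=2722187169197/17179869184 → NEW=255, ERR=-1658679472723/17179869184
(3,4): OLD=10380082036173/137438953472 → NEW=0, ERR=10380082036173/137438953472
(3,5): OLD=431645192467427/2199023255552 → NEW=255, ERR=-129105737698333/2199023255552
(4,0): OLD=44827751655/536870912 → NEW=0, ERR=44827751655/536870912
(4,1): OLD=995859103099/8589934592 → NEW=0, ERR=995859103099/8589934592
(4,2): OLD=45924537191041/274877906944 → NEW=255, ERR=-24169329079679/274877906944
(4,3): OLD=426241060830821/4398046511104 → NEW=0, ERR=426241060830821/4398046511104
(4,4): OLD=15337561946421557/70368744177664 → NEW=255, ERR=-2606467818882763/70368744177664
Target (4,4): original=169, with diffused error = 15337561946421557/70368744177664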